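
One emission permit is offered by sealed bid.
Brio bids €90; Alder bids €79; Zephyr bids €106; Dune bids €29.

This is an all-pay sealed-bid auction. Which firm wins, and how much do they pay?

Rule: the highest bidder wins the item, but every bidder pays their own bid.
Sorting bids: 106 (Zephyr) > 90 (Brio) > 79 (Alder) > 29 (Dune)
Zephyr is highest and takes the item; every bidder forfeits their bid.

Zephyr pays €106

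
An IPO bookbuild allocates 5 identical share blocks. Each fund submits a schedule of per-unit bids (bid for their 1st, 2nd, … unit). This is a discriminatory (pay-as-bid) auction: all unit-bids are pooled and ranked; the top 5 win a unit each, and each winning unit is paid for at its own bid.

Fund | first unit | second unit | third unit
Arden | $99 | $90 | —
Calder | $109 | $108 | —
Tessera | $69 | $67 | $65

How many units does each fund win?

Merging the schedules and taking the best 5: 109 (Calder-1), 108 (Calder-2), 99 (Arden-1), 90 (Arden-2), 69 (Tessera-1)
Next rejected bid: $67 (not a price — pay-as-bid).
Allocation: Arden 2, Calder 2, Tessera 1.

Arden 2, Calder 2, Tessera 1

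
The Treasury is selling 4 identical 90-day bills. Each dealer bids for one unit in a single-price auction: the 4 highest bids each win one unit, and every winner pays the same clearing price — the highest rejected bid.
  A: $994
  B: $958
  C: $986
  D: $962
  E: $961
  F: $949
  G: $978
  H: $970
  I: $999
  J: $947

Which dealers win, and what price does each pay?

I, A, C, G; each pays $970

Sorting: 999 (I), 994 (A), 986 (C), 978 (G), 970 (H), 962 (D), …
The 4 highest are I, A, C, G.
Clearing price = highest rejected bid = $970.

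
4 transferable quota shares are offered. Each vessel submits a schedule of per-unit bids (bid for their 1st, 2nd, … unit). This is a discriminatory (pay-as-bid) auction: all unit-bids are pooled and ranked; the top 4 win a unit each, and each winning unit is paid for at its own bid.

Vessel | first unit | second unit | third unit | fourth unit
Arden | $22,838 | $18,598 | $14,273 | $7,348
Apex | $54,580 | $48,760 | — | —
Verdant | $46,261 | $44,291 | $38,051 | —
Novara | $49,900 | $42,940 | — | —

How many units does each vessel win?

Apex 2, Novara 1, Verdant 1

Merging the schedules and taking the best 4: 54,580 (Apex-1), 49,900 (Novara-1), 48,760 (Apex-2), 46,261 (Verdant-1)
Next rejected bid: $44,291 (not a price — pay-as-bid).
Allocation: Apex 2, Novara 1, Verdant 1.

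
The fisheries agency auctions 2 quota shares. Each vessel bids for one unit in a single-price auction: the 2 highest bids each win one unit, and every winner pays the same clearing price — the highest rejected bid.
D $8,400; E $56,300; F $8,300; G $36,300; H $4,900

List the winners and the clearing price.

Sorting: 56,300 (E), 36,300 (G), 8,400 (D), 8,300 (F), …
Winners (2 units): E, G.
Highest unsuccessful bid: $8,400 → clearing price.

E, G; each pays $8,400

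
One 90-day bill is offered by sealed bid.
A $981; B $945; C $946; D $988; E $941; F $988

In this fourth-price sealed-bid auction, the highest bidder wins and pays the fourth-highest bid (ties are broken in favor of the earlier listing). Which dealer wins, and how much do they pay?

D pays $946

Fourth-price sealed-bid auction: the highest bidder wins and pays the fourth-highest bid.
Sorting bids: 988 (D) > 988 (F) > 981 (A) > 946 (C) > 945 (B) > 941 (E)
Tie at $988 → D wins by tie-break.
D is highest; pays the fourth-highest bid, $946.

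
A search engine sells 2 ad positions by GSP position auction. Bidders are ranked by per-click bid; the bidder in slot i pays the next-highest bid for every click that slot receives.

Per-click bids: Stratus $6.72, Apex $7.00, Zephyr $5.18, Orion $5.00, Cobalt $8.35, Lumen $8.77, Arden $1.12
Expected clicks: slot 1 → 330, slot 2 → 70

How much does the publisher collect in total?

Per-click bids in order: $8.77 (Lumen) > $8.35 (Cobalt) > $7.00 (Apex) > …
Slot 1: Lumen pays $8.35 × 330 = $2755.50
Slot 2: Cobalt pays $7.00 × 70 = $490.00
Total = $3245.50

Total revenue: $3245.50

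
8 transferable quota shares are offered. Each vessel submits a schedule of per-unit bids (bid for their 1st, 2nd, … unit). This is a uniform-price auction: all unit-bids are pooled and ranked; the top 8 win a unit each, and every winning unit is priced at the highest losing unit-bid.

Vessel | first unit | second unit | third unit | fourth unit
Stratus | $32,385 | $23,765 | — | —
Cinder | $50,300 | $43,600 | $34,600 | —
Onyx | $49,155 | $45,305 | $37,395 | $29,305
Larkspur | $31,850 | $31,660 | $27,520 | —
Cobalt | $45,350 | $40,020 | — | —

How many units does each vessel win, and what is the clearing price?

Merging the schedules and taking the best 8: 50,300 (Cinder-1), 49,155 (Onyx-1), 45,350 (Cobalt-1), 45,305 (Onyx-2), 43,600 (Cinder-2), 40,020 (Cobalt-2), 37,395 (Onyx-3), 34,600 (Cinder-3)
First bid not allocated: $32,385.
Allocation: Cinder 3, Cobalt 2, Onyx 3.

Cinder 3, Cobalt 2, Onyx 3; clearing price $32,385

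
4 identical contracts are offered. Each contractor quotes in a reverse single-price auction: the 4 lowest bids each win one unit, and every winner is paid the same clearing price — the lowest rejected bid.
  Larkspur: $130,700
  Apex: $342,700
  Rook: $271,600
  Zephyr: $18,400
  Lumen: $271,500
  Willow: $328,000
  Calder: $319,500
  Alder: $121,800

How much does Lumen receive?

Lumen is paid $271,600

Sorting: 18,400 (Zephyr), 121,800 (Alder), 130,700 (Larkspur), 271,500 (Lumen), 271,600 (Rook), 319,500 (Calder), …
Lowest 4: Zephyr, Alder, Larkspur, Lumen.
First losing bid is Rook's $271,600, which sets the uniform price.
Lumen wins → is paid $271,600.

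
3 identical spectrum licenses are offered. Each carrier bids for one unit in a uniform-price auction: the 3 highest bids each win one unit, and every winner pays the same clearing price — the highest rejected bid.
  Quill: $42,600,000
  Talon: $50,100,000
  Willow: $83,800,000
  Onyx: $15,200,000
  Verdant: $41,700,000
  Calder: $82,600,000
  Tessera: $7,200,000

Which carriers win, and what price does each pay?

Sorting: 83,800,000 (Willow), 82,600,000 (Calder), 50,100,000 (Talon), 42,600,000 (Quill), 41,700,000 (Verdant), …
Top 3: Willow, Calder, Talon.
Clearing price = highest rejected bid = $42,600,000.

Willow, Calder, Talon; each pays $42,600,000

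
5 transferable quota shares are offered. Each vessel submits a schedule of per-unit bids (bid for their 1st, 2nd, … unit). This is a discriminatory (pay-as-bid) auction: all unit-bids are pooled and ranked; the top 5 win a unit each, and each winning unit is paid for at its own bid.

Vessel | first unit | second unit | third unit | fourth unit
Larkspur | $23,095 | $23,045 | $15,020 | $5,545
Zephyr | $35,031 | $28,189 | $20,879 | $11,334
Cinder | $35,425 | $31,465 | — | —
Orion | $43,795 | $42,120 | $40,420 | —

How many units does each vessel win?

Pooled unit-bids ranked (top 5): 43,795 (Orion-1), 42,120 (Orion-2), 40,420 (Orion-3), 35,425 (Cinder-1), 35,031 (Zephyr-1)
Next rejected bid: $31,465 (not a price — pay-as-bid).
Allocation: Cinder 1, Orion 3, Zephyr 1.

Cinder 1, Orion 3, Zephyr 1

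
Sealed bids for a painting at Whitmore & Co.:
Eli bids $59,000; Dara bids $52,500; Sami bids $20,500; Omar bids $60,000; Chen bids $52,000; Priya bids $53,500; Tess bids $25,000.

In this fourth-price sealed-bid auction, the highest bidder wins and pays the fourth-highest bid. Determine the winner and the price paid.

Omar pays $52,500

Sorting bids: 60,000 (Omar) > 59,000 (Eli) > 53,500 (Priya) > 52,500 (Dara) > 52,000 (Chen) > 25,000 (Tess) > …
Omar is highest; pays the fourth-highest bid, $52,500.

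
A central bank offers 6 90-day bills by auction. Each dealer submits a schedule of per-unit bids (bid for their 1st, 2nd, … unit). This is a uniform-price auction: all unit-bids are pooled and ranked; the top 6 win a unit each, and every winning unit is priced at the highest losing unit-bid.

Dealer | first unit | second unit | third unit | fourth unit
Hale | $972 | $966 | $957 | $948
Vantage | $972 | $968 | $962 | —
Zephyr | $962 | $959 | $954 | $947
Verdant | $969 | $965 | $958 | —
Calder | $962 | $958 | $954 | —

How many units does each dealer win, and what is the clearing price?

Pooled unit-bids ranked (top 6): 972 (Hale-1), 972 (Vantage-1), 969 (Verdant-1), 968 (Vantage-2), 966 (Hale-2), 965 (Verdant-2)
Highest rejected unit-bid = $962.
Allocation: Hale 2, Vantage 2, Verdant 2.

Hale 2, Vantage 2, Verdant 2; clearing price $962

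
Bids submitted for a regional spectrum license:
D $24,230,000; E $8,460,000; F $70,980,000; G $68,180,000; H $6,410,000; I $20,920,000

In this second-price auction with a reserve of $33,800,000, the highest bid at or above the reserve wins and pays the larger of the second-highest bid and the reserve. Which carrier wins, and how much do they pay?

F pays $68,180,000

Bids in order: 70,980,000 (F) > 68,180,000 (G) > 24,230,000 (D) > 20,920,000 (I) > 8,460,000 (E) > 6,410,000 (H)
F has the top bid at or above the reserve ($70,980,000).
Second-highest bid $68,180,000 exceeds the reserve $33,800,000 → payment $68,180,000.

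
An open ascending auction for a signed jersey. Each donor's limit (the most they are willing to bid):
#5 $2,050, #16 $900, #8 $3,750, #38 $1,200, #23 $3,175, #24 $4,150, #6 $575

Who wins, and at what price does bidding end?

Sorting limits: 4,150 (#24) > 3,750 (#8) > 3,175 (#23) > 2,050 (#5) > 1,200 (#38) > 900 (#16) > …
Bidding ends when #8 exits at $3,750; #24 takes it.

#24 wins at $3,750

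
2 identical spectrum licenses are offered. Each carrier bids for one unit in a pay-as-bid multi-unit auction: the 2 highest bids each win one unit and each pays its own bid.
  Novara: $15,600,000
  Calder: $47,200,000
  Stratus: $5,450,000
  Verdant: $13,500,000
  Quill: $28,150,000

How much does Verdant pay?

Ordering the bids: 47,200,000 (Calder), 28,150,000 (Quill), 15,600,000 (Novara), 13,500,000 (Verdant), …
Winners (2 units): Calder, Quill.
Verdant does not win → $0.

Verdant pays $0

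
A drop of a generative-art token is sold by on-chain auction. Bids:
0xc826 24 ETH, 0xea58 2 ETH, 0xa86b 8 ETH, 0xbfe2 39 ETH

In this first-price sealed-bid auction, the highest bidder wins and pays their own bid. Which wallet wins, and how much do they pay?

Rule: the highest bidder wins and pays their own bid.
Bids ranked: 39 (0xbfe2) > 24 (0xc826) > 8 (0xa86b) > 2 (0xea58)
0xbfe2 is highest → pays own bid, 39 ETH.

0xbfe2 pays 39 ETH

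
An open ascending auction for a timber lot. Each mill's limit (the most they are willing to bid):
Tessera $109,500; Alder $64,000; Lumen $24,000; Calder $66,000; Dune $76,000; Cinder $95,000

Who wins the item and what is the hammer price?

Tessera wins at $95,000

Limits ranked: 109,500 (Tessera) > 95,000 (Cinder) > 76,000 (Dune) > 66,000 (Calder) > 64,000 (Alder) > 24,000 (Lumen)
Once the price passes $95,000, only Tessera is left; the hammer falls at Cinder's limit of $95,000.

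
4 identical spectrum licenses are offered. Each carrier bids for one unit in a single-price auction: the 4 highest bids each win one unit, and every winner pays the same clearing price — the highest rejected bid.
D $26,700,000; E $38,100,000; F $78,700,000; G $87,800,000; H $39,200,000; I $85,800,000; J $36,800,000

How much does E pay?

E pays $0

Sorting: 87,800,000 (G), 85,800,000 (I), 78,700,000 (F), 39,200,000 (H), 38,100,000 (E), 36,800,000 (J), …
The 4 highest are G, I, F, H.
Highest unsuccessful bid: $38,100,000 → clearing price.
E does not win → pays $0.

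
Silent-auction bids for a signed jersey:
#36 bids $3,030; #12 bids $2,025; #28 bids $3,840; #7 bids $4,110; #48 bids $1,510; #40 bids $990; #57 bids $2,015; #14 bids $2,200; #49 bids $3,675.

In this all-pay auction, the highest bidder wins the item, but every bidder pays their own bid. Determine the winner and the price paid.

#7 pays $4,110

Bids ranked: 4,110 (#7) > 3,840 (#28) > 3,675 (#49) > 3,030 (#36) > 2,200 (#14) > 2,025 (#12) > …
#7 wins with the top bid; all bids are sunk regardless.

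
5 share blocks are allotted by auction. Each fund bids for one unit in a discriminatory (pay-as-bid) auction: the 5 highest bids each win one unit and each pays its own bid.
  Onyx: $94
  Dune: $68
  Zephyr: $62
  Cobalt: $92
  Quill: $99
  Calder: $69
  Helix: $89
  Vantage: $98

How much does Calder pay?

Bids ranked high→low: 99 (Quill), 98 (Vantage), 94 (Onyx), 92 (Cobalt), 89 (Helix), 69 (Calder), 68 (Dune), …
The 5 highest are Quill, Vantage, Onyx, Cobalt, Helix.
Calder does not win → $0.

Calder pays $0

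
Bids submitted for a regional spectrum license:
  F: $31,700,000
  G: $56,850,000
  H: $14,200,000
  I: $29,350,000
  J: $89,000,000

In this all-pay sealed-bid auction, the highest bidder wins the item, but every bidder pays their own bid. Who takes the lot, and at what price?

J pays $89,000,000

Bids in order: 89,000,000 (J) > 56,850,000 (G) > 31,700,000 (F) > 29,350,000 (I) > 14,200,000 (H)
J wins with the top bid; all bids are sunk regardless.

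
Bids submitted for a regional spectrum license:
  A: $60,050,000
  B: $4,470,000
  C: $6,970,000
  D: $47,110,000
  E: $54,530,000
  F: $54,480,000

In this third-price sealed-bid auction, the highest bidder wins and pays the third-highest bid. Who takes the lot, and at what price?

Bids ranked: 60,050,000 (A) > 54,530,000 (E) > 54,480,000 (F) > 47,110,000 (D) > 6,970,000 (C) > 4,470,000 (B)
A wins; payment is bid #3 in the ranking = $54,480,000.

A pays $54,480,000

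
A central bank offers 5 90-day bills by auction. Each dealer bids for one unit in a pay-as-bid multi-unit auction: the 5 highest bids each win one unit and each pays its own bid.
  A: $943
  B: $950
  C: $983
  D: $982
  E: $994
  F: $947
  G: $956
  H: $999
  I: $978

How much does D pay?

Sorting: 999 (H), 994 (E), 983 (C), 982 (D), 978 (I), 956 (G), 950 (B), …
Winners (5 units): H, E, C, D, I.
D wins → own bid $982.

D pays $982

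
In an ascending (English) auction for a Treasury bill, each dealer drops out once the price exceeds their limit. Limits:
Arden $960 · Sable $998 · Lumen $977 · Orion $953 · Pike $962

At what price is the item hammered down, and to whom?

Ascending (English) auction: the price rises until one bidder remains; the winner pays the price at which the last rival dropped out.
Limits ranked: 998 (Sable) > 977 (Lumen) > 962 (Pike) > 960 (Arden) > 953 (Orion)
Bidding ends when Lumen exits at $977; Sable takes it.

Sable wins at $977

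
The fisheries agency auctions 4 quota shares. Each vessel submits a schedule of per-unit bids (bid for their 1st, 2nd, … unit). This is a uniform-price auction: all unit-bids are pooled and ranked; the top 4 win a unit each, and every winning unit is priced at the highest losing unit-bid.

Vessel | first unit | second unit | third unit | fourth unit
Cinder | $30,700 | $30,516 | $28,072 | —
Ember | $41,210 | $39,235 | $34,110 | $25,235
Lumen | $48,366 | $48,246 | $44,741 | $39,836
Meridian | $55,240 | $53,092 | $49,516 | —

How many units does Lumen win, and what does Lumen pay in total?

Lumen: 1 unit, pays $48,246

Pooled unit-bids ranked (top 4): 55,240 (Meridian-1), 53,092 (Meridian-2), 49,516 (Meridian-3), 48,366 (Lumen-1)
First bid not allocated: $48,246.
Lumen wins 1 unit(s) at $48,246 each.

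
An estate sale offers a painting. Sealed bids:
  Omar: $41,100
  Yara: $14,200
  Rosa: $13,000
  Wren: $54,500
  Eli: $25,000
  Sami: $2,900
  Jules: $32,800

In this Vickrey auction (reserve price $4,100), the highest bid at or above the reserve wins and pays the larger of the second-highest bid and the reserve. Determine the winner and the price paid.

Wren pays $41,100

Rule: the highest bid at or above the reserve wins and pays the larger of the second-highest bid and the reserve.
Sorting bids: 54,500 (Wren) > 41,100 (Omar) > 32,800 (Jules) > 25,000 (Eli) > 14,200 (Yara) > 13,000 (Rosa) > …
Highest eligible bid: Wren at $54,500.
max(second-highest $41,100, reserve $4,100) = $41,100; the reserve does not bind.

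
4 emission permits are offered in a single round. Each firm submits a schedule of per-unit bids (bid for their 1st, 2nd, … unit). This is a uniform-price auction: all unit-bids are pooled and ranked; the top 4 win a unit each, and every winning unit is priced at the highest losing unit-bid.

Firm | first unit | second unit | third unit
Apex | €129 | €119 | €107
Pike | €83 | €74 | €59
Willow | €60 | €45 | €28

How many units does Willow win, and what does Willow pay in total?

Pooled unit-bids ranked (top 4): 129 (Apex-1), 119 (Apex-2), 107 (Apex-3), 83 (Pike-1)
The (k+1)-th unit-bid is €74.
Willow wins 0 unit(s) at €74 each.

Willow: 0 units, pays €0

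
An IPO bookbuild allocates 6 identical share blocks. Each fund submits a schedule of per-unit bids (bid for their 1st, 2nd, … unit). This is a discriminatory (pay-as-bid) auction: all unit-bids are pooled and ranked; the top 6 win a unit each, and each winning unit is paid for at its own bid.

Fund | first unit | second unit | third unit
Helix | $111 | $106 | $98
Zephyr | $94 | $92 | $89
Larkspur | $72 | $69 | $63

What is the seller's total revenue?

Total revenue: $590

All unit-bids, highest first — top 6: 111 (Helix-1), 106 (Helix-2), 98 (Helix-3), 94 (Zephyr-1), 92 (Zephyr-2), 89 (Zephyr-3)
Next rejected bid: $72 (not a price — pay-as-bid).
Each winning unit pays its own bid.
Revenue = 111 + 106 + 98 + 94 + 92 + 89 = $590.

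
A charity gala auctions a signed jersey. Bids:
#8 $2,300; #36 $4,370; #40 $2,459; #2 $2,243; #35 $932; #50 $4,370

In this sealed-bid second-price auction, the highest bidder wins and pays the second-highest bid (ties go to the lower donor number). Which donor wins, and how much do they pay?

#36 pays $4,370

Sorting bids: 4,370 (#36) > 4,370 (#50) > 2,459 (#40) > 2,300 (#8) > 2,243 (#2) > 932 (#35)
Tie at $4,370 → #36 wins by tie-break.
#36 is highest; pays the second-highest bid, $4,370.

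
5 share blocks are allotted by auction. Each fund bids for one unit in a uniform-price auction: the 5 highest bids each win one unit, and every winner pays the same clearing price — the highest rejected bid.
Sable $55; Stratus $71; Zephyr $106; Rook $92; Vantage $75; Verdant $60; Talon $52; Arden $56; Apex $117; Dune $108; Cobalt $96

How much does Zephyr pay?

Ordering the bids: 117 (Apex), 108 (Dune), 106 (Zephyr), 96 (Cobalt), 92 (Rook), 75 (Vantage), 71 (Stratus), …
Top 5: Apex, Dune, Zephyr, Cobalt, Rook.
Highest unsuccessful bid: $75 → clearing price.
Zephyr wins → pays $75.

Zephyr pays $75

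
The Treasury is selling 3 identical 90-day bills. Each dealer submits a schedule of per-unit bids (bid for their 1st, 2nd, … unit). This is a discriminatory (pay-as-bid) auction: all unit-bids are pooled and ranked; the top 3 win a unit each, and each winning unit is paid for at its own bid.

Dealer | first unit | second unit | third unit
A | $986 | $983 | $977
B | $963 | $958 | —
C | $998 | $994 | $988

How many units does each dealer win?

Merging the schedules and taking the best 3: 998 (C-1), 994 (C-2), 988 (C-3)
Next rejected bid: $986 (not a price — pay-as-bid).
Allocation: C 3.

C 3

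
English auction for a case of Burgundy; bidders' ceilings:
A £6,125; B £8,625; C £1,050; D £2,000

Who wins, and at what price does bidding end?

B wins at £6,125

Limits ranked: 8,625 (B) > 6,125 (A) > 2,000 (D) > 1,050 (C)
Bidding ends when A exits at £6,125; B takes it.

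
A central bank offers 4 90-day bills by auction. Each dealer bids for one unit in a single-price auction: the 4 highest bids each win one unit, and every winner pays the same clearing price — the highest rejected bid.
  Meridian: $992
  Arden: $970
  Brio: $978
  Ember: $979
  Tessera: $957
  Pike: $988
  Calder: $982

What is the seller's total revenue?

Total revenue: $3,912

Bids ranked high→low: 992 (Meridian), 988 (Pike), 982 (Calder), 979 (Ember), 978 (Brio), 970 (Arden), …
The 4 highest are Meridian, Pike, Calder, Ember.
First losing bid is Brio's $978, which sets the uniform price.
Total revenue = 4 × $978 = $3,912.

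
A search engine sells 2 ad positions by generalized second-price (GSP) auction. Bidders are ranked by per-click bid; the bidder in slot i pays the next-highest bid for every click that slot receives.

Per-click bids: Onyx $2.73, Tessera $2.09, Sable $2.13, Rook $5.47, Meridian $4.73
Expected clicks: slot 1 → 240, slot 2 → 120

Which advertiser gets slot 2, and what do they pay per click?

Per-click bids in order: $5.47 (Rook) > $4.73 (Meridian) > $2.73 (Onyx) > …
Slot 2 goes to the second-ranked bidder, Meridian, who pays the next bid down: $2.73/click.

Meridian; $2.73 per click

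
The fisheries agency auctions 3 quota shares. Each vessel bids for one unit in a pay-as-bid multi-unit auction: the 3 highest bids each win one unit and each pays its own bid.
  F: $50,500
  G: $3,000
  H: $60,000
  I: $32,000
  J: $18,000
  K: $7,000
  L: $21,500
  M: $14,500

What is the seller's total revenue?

Total revenue: $142,500

Ordering the bids: 60,000 (H), 50,500 (F), 32,000 (I), 21,500 (L), 18,000 (J), …
Winners (3 units): H, F, I.
Total revenue = 60,000 + 50,500 + 32,000 = $142,500.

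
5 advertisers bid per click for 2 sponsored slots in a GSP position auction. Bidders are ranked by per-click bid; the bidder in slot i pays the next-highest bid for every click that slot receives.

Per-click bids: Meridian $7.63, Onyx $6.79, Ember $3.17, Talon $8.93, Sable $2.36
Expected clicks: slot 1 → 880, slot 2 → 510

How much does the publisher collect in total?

Per-click bids in order: $8.93 (Talon) > $7.63 (Meridian) > $6.79 (Onyx) > …
Slot 1: Talon pays $7.63 × 880 = $6714.40
Slot 2: Meridian pays $6.79 × 510 = $3462.90
Total = $10177.30

Total revenue: $10177.30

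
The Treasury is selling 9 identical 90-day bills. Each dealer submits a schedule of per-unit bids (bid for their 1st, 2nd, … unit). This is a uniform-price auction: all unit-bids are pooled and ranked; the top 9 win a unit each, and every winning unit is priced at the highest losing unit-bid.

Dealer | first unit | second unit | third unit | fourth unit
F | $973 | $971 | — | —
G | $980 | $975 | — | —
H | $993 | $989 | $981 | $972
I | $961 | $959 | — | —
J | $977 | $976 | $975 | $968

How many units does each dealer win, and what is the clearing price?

Merging the schedules and taking the best 9: 993 (H-1), 989 (H-2), 981 (H-3), 980 (G-1), 977 (J-1), 976 (J-2), 975 (G-2), 975 (J-3), 973 (F-1)
Highest rejected unit-bid = $972.
Allocation: F 1, G 2, H 3, J 3.

F 1, G 2, H 3, J 3; clearing price $972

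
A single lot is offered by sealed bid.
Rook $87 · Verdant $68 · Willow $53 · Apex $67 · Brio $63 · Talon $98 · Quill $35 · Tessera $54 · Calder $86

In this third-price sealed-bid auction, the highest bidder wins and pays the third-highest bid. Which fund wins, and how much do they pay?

Sorting bids: 98 (Talon) > 87 (Rook) > 86 (Calder) > 68 (Verdant) > 67 (Apex) > 63 (Brio) > …
Talon is highest; pays the third-highest bid, $86.

Talon pays $86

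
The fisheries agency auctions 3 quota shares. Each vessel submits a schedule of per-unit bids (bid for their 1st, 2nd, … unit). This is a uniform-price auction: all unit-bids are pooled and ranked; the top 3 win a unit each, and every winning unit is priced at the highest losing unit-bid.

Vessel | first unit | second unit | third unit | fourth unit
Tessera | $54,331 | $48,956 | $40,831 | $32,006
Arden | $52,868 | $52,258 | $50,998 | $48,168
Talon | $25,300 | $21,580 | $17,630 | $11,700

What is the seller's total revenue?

All unit-bids, highest first — top 3: 54,331 (Tessera-1), 52,868 (Arden-1), 52,258 (Arden-2)
First bid not allocated: $50,998.
Allocation: Arden 2, Tessera 1. Every unit priced at $50,998.
Revenue = 3 × 50,998 = $152,994.

Total revenue: $152,994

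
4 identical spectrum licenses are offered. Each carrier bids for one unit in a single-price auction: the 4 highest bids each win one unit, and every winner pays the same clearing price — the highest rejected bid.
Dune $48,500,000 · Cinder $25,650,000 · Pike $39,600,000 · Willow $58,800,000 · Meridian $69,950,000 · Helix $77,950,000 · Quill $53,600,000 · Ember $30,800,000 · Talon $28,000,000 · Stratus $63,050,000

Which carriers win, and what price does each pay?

Sorting: 77,950,000 (Helix), 69,950,000 (Meridian), 63,050,000 (Stratus), 58,800,000 (Willow), 53,600,000 (Quill), 48,500,000 (Dune), …
Winners (4 units): Helix, Meridian, Stratus, Willow.
Highest unsuccessful bid: $53,600,000 → clearing price.

Helix, Meridian, Stratus, Willow; each pays $53,600,000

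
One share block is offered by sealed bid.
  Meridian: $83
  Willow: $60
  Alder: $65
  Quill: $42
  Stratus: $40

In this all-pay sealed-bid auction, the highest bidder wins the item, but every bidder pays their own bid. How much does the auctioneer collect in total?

Total revenue: $290

Sorting bids: 83 (Meridian) > 65 (Alder) > 60 (Willow) > 42 (Quill) > 40 (Stratus)
Meridian wins with the top bid; all bids are sunk regardless.
Every bidder forfeits their bid regardless of winning.
Revenue = 83 + 60 + 65 + 42 + 40 = $290.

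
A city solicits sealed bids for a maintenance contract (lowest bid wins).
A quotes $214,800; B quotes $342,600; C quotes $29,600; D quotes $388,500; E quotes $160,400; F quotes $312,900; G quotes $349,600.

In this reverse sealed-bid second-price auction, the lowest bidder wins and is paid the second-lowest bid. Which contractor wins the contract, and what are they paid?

C is paid $160,400

Bids ranked: 29,600 (C) < 160,400 (E) < 214,800 (A) < 312,900 (F) < 342,600 (B) < 349,600 (G) < …
C is lowest; is paid the second-lowest bid, $160,400.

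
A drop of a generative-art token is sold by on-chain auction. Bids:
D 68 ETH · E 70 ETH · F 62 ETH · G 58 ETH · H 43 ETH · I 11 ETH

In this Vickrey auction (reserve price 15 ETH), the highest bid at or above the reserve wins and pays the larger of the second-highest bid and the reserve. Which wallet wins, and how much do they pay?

Bids ranked: 70 (E) > 68 (D) > 62 (F) > 58 (G) > 43 (H) > 11 (I)
Highest eligible bid: E at 70 ETH.
max(second-highest 68 ETH, reserve 15 ETH) = 68 ETH; the reserve does not bind.

E pays 68 ETH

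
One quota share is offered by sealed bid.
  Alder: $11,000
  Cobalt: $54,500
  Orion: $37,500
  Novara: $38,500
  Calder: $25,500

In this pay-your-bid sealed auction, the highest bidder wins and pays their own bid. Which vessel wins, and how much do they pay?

Pay-your-bid sealed auction: the highest bidder wins and pays their own bid.
Bids ranked: 54,500 (Cobalt) > 38,500 (Novara) > 37,500 (Orion) > 25,500 (Calder) > 11,000 (Alder)
First-price: Cobalt pays what they bid, $54,500.

Cobalt pays $54,500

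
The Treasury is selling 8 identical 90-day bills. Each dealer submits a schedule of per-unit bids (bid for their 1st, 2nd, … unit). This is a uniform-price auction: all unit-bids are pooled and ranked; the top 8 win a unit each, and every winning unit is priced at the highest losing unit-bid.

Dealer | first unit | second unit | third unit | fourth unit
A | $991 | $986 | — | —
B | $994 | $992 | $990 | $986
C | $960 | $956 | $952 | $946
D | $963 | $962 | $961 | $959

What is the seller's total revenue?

Pooled unit-bids ranked (top 8): 994 (B-1), 992 (B-2), 991 (A-1), 990 (B-3), 986 (A-2), 986 (B-4), 963 (D-1), 962 (D-2)
Highest rejected unit-bid = $961.
Allocation: A 2, B 4, D 2. Every unit priced at $961.
Revenue = 8 × 961 = $7,688.

Total revenue: $7,688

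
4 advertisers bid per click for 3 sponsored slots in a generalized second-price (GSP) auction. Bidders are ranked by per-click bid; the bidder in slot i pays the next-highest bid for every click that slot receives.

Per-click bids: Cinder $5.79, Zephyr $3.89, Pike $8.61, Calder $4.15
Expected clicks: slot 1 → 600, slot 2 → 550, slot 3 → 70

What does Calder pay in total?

Sorting advertisers: $8.61 (Pike) > $5.79 (Cinder) > $4.15 (Calder) > $3.89 (Zephyr)
Calder holds slot 3 → pays next bid $3.89 × 70 clicks = $272.30.

Calder pays $272.30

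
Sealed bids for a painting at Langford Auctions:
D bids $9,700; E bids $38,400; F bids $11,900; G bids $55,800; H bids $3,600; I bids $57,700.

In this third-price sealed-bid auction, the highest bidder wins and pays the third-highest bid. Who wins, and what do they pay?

I pays $38,400

Bids in order: 57,700 (I) > 55,800 (G) > 38,400 (E) > 11,900 (F) > 9,700 (D) > 3,600 (H)
I wins; payment is bid #3 in the ranking = $38,400.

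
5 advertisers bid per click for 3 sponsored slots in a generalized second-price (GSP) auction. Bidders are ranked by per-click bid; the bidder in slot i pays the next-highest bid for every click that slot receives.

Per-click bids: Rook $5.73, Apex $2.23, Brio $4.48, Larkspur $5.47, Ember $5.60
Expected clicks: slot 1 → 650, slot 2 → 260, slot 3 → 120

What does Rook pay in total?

Rook pays $3640.00

Ranked by bid: $5.73 (Rook) > $5.60 (Ember) > $5.47 (Larkspur) > $4.48 (Brio) > …
Rook holds slot 1 → pays next bid $5.60 × 650 clicks = $3640.00.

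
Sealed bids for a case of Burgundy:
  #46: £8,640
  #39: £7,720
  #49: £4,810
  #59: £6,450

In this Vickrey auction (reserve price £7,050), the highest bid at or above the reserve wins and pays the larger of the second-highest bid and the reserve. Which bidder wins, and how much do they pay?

Bids ranked: 8,640 (#46) > 7,720 (#39) > 6,450 (#59) > 4,810 (#49)
Highest eligible bid: #46 at £8,640.
max(second-highest £7,720, reserve £7,050) = £7,720; the reserve does not bind.

#46 pays £7,720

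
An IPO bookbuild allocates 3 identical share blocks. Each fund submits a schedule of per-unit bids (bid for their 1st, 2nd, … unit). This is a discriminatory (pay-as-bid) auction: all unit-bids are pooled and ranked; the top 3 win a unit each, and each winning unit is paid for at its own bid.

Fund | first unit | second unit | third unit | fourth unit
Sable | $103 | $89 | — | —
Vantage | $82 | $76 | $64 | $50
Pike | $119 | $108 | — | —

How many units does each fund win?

Pike 2, Sable 1

Merging the schedules and taking the best 3: 119 (Pike-1), 108 (Pike-2), 103 (Sable-1)
Next rejected bid: $89 (not a price — pay-as-bid).
Allocation: Pike 2, Sable 1.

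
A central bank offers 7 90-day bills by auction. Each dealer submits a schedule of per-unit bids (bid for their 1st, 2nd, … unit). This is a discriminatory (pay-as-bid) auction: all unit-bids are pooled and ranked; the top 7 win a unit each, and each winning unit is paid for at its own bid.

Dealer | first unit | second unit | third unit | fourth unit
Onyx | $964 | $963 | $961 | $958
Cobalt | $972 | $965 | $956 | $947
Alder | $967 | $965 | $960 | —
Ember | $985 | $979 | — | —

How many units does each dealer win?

Alder 2, Cobalt 2, Ember 2, Onyx 1

Pooled unit-bids ranked (top 7): 985 (Ember-1), 979 (Ember-2), 972 (Cobalt-1), 967 (Alder-1), 965 (Cobalt-2), 965 (Alder-2), 964 (Onyx-1)
Next rejected bid: $963 (not a price — pay-as-bid).
Allocation: Alder 2, Cobalt 2, Ember 2, Onyx 1.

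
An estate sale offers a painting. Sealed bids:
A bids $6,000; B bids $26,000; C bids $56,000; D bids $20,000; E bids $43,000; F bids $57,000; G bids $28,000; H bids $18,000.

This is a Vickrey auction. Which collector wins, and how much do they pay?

Rule: the highest bidder wins and pays the second-highest bid.
Sorting bids: 57,000 (F) > 56,000 (C) > 43,000 (E) > 28,000 (G) > 26,000 (B) > 20,000 (D) > …
F wins with the highest bid; price is set by the runner-up at $56,000.

F pays $56,000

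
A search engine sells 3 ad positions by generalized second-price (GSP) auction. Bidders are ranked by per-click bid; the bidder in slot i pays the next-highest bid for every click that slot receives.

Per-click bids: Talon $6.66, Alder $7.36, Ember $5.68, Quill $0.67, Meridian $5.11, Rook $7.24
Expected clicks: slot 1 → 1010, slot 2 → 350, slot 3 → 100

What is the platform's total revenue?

Total revenue: $10211.40

Sorting advertisers: $7.36 (Alder) > $7.24 (Rook) > $6.66 (Talon) > $5.68 (Ember) > …
Slot 1: Alder pays $7.24 × 1010 = $7312.40
Slot 2: Rook pays $6.66 × 350 = $2331.00
Slot 3: Talon pays $5.68 × 100 = $568.00
Total = $10211.40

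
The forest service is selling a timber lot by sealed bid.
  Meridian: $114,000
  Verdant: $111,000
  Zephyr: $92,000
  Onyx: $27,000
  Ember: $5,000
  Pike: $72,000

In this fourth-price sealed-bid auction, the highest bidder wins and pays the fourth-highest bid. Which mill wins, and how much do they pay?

Bids ranked: 114,000 (Meridian) > 111,000 (Verdant) > 92,000 (Zephyr) > 72,000 (Pike) > 27,000 (Onyx) > 5,000 (Ember)
Meridian is highest; pays the fourth-highest bid, $72,000.

Meridian pays $72,000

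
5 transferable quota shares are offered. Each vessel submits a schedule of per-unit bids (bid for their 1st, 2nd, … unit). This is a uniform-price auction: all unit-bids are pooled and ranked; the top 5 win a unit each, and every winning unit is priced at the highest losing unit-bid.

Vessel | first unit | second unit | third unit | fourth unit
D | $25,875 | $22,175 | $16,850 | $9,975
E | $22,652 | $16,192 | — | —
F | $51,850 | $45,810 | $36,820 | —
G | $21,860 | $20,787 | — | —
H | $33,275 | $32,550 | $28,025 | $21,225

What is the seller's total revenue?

All unit-bids, highest first — top 5: 51,850 (F-1), 45,810 (F-2), 36,820 (F-3), 33,275 (H-1), 32,550 (H-2)
Highest rejected unit-bid = $28,025.
Allocation: F 3, H 2. Every unit priced at $28,025.
Revenue = 5 × 28,025 = $140,125.

Total revenue: $140,125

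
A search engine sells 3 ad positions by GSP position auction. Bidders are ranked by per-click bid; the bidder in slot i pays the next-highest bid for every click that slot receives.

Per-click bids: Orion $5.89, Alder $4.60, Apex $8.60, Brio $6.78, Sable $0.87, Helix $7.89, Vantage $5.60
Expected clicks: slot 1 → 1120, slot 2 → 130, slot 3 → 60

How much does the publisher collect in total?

Ranked by bid: $8.60 (Apex) > $7.89 (Helix) > $6.78 (Brio) > $5.89 (Orion) > …
Slot 1: Apex pays $7.89 × 1120 = $8836.80
Slot 2: Helix pays $6.78 × 130 = $881.40
Slot 3: Brio pays $5.89 × 60 = $353.40
Total = $10071.60

Total revenue: $10071.60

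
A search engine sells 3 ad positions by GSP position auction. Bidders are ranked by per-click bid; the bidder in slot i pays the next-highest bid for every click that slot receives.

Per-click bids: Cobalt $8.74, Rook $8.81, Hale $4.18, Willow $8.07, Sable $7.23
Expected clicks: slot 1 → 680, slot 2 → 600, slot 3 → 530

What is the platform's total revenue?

Sorting advertisers: $8.81 (Rook) > $8.74 (Cobalt) > $8.07 (Willow) > $7.23 (Sable) > …
Slot 1: Rook pays $8.74 × 680 = $5943.20
Slot 2: Cobalt pays $8.07 × 600 = $4842.00
Slot 3: Willow pays $7.23 × 530 = $3831.90
Total = $14617.10

Total revenue: $14617.10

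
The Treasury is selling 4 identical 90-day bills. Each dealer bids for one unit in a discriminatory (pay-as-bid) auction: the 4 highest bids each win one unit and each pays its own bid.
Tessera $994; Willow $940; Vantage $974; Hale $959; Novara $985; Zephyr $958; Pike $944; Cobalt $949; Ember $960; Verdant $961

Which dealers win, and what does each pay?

Tessera $994, Novara $985, Vantage $974, Verdant $961

Sorting: 994 (Tessera), 985 (Novara), 974 (Vantage), 961 (Verdant), 960 (Ember), 959 (Hale), …
The 4 highest are Tessera, Novara, Vantage, Verdant.
Each winner pays its own bid: Tessera $994, Novara $985, Vantage $974, Verdant $961.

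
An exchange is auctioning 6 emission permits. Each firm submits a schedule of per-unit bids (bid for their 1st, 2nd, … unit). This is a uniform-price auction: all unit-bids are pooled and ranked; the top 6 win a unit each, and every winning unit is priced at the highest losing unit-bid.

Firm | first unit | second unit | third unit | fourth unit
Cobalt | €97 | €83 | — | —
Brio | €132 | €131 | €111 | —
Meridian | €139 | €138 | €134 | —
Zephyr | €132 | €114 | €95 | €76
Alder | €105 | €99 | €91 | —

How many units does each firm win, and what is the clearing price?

Brio 2, Meridian 3, Zephyr 1; clearing price €114

All unit-bids, highest first — top 6: 139 (Meridian-1), 138 (Meridian-2), 134 (Meridian-3), 132 (Brio-1), 132 (Zephyr-1), 131 (Brio-2)
Highest rejected unit-bid = €114.
Allocation: Brio 2, Meridian 3, Zephyr 1.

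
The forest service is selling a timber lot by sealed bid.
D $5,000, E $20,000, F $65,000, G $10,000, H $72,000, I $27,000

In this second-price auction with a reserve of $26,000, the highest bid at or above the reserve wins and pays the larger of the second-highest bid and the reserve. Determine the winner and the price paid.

H pays $65,000

Rule: the highest bid at or above the reserve wins and pays the larger of the second-highest bid and the reserve.
Sorting bids: 72,000 (H) > 65,000 (F) > 27,000 (I) > 20,000 (E) > 10,000 (G) > 5,000 (D)
H has the top bid at or above the reserve ($72,000).
max(second-highest $65,000, reserve $26,000) = $65,000; the reserve does not bind.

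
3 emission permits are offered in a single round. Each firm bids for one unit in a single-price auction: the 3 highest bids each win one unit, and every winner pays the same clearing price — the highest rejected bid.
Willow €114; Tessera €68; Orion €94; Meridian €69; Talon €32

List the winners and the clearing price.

Willow, Orion, Meridian; each pays €68

Ordering the bids: 114 (Willow), 94 (Orion), 69 (Meridian), 68 (Tessera), 32 (Talon)
The 3 highest are Willow, Orion, Meridian.
Highest unsuccessful bid: €68 → clearing price.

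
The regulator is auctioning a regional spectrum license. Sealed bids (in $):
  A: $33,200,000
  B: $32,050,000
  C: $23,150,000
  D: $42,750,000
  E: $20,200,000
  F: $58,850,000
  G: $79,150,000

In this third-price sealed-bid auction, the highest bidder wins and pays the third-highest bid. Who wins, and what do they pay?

Bids ranked: 79,150,000 (G) > 58,850,000 (F) > 42,750,000 (D) > 33,200,000 (A) > 32,050,000 (B) > 23,150,000 (C) > …
G wins; payment is bid #3 in the ranking = $42,750,000.

G pays $42,750,000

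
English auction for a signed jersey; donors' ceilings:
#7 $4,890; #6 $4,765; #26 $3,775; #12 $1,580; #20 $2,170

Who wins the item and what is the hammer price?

Limits in order: 4,890 (#7) > 4,765 (#6) > 3,775 (#26) > 2,170 (#20) > 1,580 (#12)
Bidding ends when #6 exits at $4,765; #7 takes it.

#7 wins at $4,765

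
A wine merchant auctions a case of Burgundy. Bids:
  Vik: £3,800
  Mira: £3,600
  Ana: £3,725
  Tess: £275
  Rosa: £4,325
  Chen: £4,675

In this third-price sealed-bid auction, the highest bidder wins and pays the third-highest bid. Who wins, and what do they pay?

Chen pays £3,800

Sorting bids: 4,675 (Chen) > 4,325 (Rosa) > 3,800 (Vik) > 3,725 (Ana) > 3,600 (Mira) > 275 (Tess)
Chen is highest; pays the third-highest bid, £3,800.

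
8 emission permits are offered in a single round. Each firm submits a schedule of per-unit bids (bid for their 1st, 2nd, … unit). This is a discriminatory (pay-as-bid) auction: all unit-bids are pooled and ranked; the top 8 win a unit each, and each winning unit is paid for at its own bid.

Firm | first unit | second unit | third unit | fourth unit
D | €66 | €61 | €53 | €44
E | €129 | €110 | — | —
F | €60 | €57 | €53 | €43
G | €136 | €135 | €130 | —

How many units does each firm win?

Merging the schedules and taking the best 8: 136 (G-1), 135 (G-2), 130 (G-3), 129 (E-1), 110 (E-2), 66 (D-1), 61 (D-2), 60 (F-1)
Next rejected bid: €57 (not a price — pay-as-bid).
Allocation: D 2, E 2, F 1, G 3.

D 2, E 2, F 1, G 3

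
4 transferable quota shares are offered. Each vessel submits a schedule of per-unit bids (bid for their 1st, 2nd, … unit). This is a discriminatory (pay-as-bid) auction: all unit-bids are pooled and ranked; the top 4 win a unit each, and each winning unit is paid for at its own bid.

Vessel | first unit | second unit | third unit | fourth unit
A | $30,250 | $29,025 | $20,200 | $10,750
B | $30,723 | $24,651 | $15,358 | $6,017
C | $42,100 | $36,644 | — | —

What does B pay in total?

B pays $30,723

Pooled unit-bids ranked (top 4): 42,100 (C-1), 36,644 (C-2), 30,723 (B-1), 30,250 (A-1)
Next rejected bid: $29,025 (not a price — pay-as-bid).
B's winning unit-bids: 30,723 = $30,723.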